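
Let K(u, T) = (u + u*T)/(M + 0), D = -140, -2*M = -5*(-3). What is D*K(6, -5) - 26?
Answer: -474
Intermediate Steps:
M = -15/2 (M = -(-5)*(-3)/2 = -½*15 = -15/2 ≈ -7.5000)
K(u, T) = -2*u/15 - 2*T*u/15 (K(u, T) = (u + u*T)/(-15/2 + 0) = (u + T*u)/(-15/2) = (u + T*u)*(-2/15) = -2*u/15 - 2*T*u/15)
D*K(6, -5) - 26 = -(-56)*6*(1 - 5)/3 - 26 = -(-56)*6*(-4)/3 - 26 = -140*16/5 - 26 = -448 - 26 = -474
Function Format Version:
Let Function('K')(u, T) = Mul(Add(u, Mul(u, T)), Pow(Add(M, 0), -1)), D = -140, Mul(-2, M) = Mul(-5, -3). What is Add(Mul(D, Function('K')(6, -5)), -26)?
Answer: -474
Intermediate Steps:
M = Rational(-15, 2) (M = Mul(Rational(-1, 2), Mul(-5, -3)) = Mul(Rational(-1, 2), 15) = Rational(-15, 2) ≈ -7.5000)
Function('K')(u, T) = Add(Mul(Rational(-2, 15), u), Mul(Rational(-2, 15), T, u)) (Function('K')(u, T) = Mul(Add(u, Mul(u, T)), Pow(Add(Rational(-15, 2), 0), -1)) = Mul(Add(u, Mul(T, u)), Pow(Rational(-15, 2), -1)) = Mul(Add(u, Mul(T, u)), Rational(-2, 15)) = Add(Mul(Rational(-2, 15), u), Mul(Rational(-2, 15), T, u)))
Add(Mul(D, Function('K')(6, -5)), -26) = Add(Mul(-140, Mul(Rational(-2, 15), 6, Add(1, -5))), -26) = Add(Mul(-140, Mul(Rational(-2, 15), 6, -4)), -26) = Add(Mul(-140, Rational(16, 5)), -26) = Add(-448, -26) = -474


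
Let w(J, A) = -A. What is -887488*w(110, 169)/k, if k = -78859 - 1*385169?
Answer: -37496368/116007 ≈ -323.23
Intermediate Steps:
k = -464028 (k = -78859 - 385169 = -464028)
-887488*w(110, 169)/k = -887488/((-464028/((-1*169)))) = -887488/((-464028/(-169))) = -887488/((-464028*(-1/169))) = -887488/464028/169 = -887488*169/464028 = -37496368/116007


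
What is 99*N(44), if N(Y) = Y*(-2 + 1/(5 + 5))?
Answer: -41382/5 ≈ -8276.4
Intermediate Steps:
N(Y) = -19*Y/10 (N(Y) = Y*(-2 + 1/10) = Y*(-2 + ⅒) = Y*(-19/10) = -19*Y/10)
99*N(44) = 99*(-19/10*44) = 99*(-418/5) = -41382/5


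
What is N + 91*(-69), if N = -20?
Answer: -6299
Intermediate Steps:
N + 91*(-69) = -20 + 91*(-69) = -20 - 6279 = -6299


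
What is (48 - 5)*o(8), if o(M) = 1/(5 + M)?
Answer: 43/13 ≈ 3.3077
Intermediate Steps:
(48 - 5)*o(8) = (48 - 5)/(5 + 8) = 43/13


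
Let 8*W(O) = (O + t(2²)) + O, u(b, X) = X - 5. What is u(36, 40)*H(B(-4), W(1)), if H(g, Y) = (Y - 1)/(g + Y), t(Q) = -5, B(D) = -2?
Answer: 385/19 ≈ 20.263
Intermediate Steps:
u(b, X) = -5 + X
W(O) = -5/8 + O/4 (W(O) = ((O - 5) + O)/8 = ((-5 + O) + O)/8 = (-5 + 2*O)/8 = -5/8 + O/4)
H(g, Y) = (-1 + Y)/(Y + g)
u(36, 40)*H(B(-4), W(1)) = (-5 + 40)*((-1 + (-5/8 + (¼)*1))/((-5/8 + (¼)*1) - 2)) = 35*((-1 + (-5/8 + ¼))/((-5/8 + ¼) - 2)) = 35*((-1 - 3/8)/(-3/8 - 2)) = 35*(-11/8/(-19/8)) = 35*(-8/19*(-11/8)) = 35*(11/19) = 385/19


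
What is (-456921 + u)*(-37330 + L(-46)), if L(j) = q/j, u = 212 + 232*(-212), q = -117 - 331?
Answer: 434241350838/23 ≈ 1.8880e+10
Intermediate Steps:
q = -448
u = -48972 (u = 212 - 49184 = -48972)
L(j) = -448/j
(-456921 + u)*(-37330 + L(-46)) = (-456921 - 48972)*(-37330 - 448/(-46)) = -505893*(-37330 - 448*(-1/46)) = -505893*(-37330 + 224/23) = -505893*(-858366/23) = 434241350838/23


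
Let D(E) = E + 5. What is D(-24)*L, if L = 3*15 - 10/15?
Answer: -2527/3 ≈ -842.33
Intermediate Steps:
D(E) = 5 + E
L = 133/3 (L = 45 - 10*1/15 = 45 - ⅔ = 133/3 ≈ 44.333)
D(-24)*L = (5 - 24)*(133/3) = -19*133/3 = -2527/3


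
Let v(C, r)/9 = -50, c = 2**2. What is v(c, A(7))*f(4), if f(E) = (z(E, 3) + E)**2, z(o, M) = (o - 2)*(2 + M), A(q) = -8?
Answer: -88200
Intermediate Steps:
z(o, M) = (-2 + o)*(2 + M)
c = 4
f(E) = (-10 + 6*E)**2 (f(E) = ((-4 - 2*3 + 2*E + 3*E) + E)**2 = ((-4 - 6 + 2*E + 3*E) + E)**2 = ((-10 + 5*E) + E)**2 = (-10 + 6*E)**2)
v(C, r) = -450 (v(C, r) = 9*(-50) = -450)
v(c, A(7))*f(4) = -1800*(-5 + 3*4)**2 = -1800*(-5 + 12)**2 = -1800*7**2 = -1800*49 = -450*196 = -88200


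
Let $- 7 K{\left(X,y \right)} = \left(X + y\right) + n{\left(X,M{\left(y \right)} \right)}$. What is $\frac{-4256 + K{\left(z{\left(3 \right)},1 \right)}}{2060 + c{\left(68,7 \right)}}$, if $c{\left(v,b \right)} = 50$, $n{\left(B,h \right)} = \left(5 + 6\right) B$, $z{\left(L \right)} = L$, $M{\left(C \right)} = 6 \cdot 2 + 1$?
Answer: $- \frac{29829}{14770} \approx -2.0196$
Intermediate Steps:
$M{\left(C \right)} = 13$ ($M{\left(C \right)} = 12 + 1 = 13$)
$n{\left(B,h \right)} = 11 B$
$K{\left(X,y \right)} = - \frac{12 X}{7} - \frac{y}{7}$ ($K{\left(X,y \right)} = - \frac{\left(X + y\right) + 11 X}{7} = - \frac{y + 12 X}{7} = - \frac{12 X}{7} - \frac{y}{7}$)
$\frac{-4256 + K{\left(z{\left(3 \right)},1 \right)}}{2060 + c{\left(68,7 \right)}} = \frac{-4256 - \frac{37}{7}}{2060 + 50} = \frac{-4256 - \frac{37}{7}}{2110} = \left(-4256 - \frac{37}{7}\right) \frac{1}{2110} = \left(- \frac{29829}{7}\right) \frac{1}{2110} = - \frac{29829}{14770}$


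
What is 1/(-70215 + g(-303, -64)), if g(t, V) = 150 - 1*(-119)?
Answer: -1/69946 ≈ -1.4297e-5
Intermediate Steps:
g(t, V) = 269 (g(t, V) = 150 + 119 = 269)
1/(-70215 + g(-303, -64)) = 1/(-70215 + 269) = 1/(-69946) = -1/69946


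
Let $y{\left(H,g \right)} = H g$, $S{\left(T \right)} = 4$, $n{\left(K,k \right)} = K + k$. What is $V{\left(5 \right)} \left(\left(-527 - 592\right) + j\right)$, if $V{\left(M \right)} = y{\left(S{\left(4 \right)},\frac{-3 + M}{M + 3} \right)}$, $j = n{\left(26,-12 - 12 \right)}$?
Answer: $-1117$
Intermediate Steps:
$j = 2$ ($j = 26 - 24 = 2$)
$V{\left(M \right)} = \frac{4 \left(-3 + M\right)}{3 + M}$ ($V{\left(M \right)} = 4 \frac{-3 + M}{M + 3} = 4 \frac{-3 + M}{3 + M} = \frac{4 \left(-3 + M\right)}{3 + M}$)
$V{\left(5 \right)} \left(\left(-527 - 592\right) + j\right) = \frac{4 \left(-3 + 5\right)}{3 + 5} \left(\left(-527 - 592\right) + 2\right) = 4 \cdot \frac{1}{8} \cdot 2 \left(-1119 + 2\right) = 4 \cdot \frac{1}{8} \cdot 2 \left(-1117\right) = 1 \left(-1117\right) = -1117$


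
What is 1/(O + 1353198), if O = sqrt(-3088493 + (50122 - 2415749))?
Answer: 32219/43598816222 - I*sqrt(1363530)/915575140662 ≈ 7.3899e-7 - 1.2754e-9*I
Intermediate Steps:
O = 2*I*sqrt(1363530) (O = sqrt(-3088493 - 2365627) = sqrt(-5454120) = 2*I*sqrt(1363530) ≈ 2335.4*I)
1/(O + 1353198) = 1/(2*I*sqrt(1363530) + 1353198) = 1/(1353198 + 2*I*sqrt(1363530))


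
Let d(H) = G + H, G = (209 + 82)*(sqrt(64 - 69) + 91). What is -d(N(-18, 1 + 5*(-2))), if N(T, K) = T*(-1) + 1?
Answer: -26500 - 291*I*sqrt(5) ≈ -26500.0 - 650.7*I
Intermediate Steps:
N(T, K) = 1 - T (N(T, K) = -T + 1 = 1 - T)
G = 26481 + 291*I*sqrt(5) (G = 291*(sqrt(-5) + 91) = 291*(I*sqrt(5) + 91) = 291*(91 + I*sqrt(5)) = 26481 + 291*I*sqrt(5) ≈ 26481.0 + 650.7*I)
d(H) = 26481 + H + 291*I*sqrt(5) (d(H) = (26481 + 291*I*sqrt(5)) + H = 26481 + H + 291*I*sqrt(5))
-d(N(-18, 1 + 5*(-2))) = -(26481 + (1 - 1*(-18)) + 291*I*sqrt(5)) = -(26481 + (1 + 18) + 291*I*sqrt(5)) = -(26481 + 19 + 291*I*sqrt(5)) = -(26500 + 291*I*sqrt(5)) = -26500 - 291*I*sqrt(5)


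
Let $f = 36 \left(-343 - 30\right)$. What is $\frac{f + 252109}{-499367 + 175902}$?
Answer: $- \frac{238681}{323465} \approx -0.73789$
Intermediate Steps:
$f = -13428$ ($f = 36 \left(-373\right) = -13428$)
$\frac{f + 252109}{-499367 + 175902} = \frac{-13428 + 252109}{-499367 + 175902} = \frac{238681}{-323465} = 238681 \left(- \frac{1}{323465}\right) = - \frac{238681}{323465}$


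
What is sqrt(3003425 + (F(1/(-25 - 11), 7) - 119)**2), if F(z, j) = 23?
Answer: sqrt(3012641) ≈ 1735.7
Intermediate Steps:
sqrt(3003425 + (F(1/(-25 - 11), 7) - 119)**2) = sqrt(3003425 + (23 - 119)**2) = sqrt(3003425 + (-96)**2) = sqrt(3003425 + 9216) = sqrt(3012641)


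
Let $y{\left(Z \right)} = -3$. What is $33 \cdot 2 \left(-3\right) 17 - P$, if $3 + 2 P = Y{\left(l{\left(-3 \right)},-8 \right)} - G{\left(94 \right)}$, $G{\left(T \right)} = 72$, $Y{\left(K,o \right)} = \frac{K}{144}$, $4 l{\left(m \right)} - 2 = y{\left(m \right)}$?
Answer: $- \frac{3834431}{1152} \approx -3328.5$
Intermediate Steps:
$l{\left(m \right)} = - \frac{1}{4}$ ($l{\left(m \right)} = \frac{1}{2} + \frac{1}{4} \left(-3\right) = \frac{1}{2} - \frac{3}{4} = - \frac{1}{4}$)
$Y{\left(K,o \right)} = \frac{K}{144}$ ($Y{\left(K,o \right)} = K \frac{1}{144} = \frac{K}{144}$)
$P = - \frac{43201}{1152}$ ($P = - \frac{3}{2} + \frac{\frac{1}{144} \left(- \frac{1}{4}\right) - 72}{2} = - \frac{3}{2} + \frac{- \frac{1}{576} - 72}{2} = - \frac{3}{2} + \frac{1}{2} \left(- \frac{41473}{576}\right) = - \frac{3}{2} - \frac{41473}{1152} = - \frac{43201}{1152} \approx -37.501$)
$33 \cdot 2 \left(-3\right) 17 - P = 33 \cdot 2 \left(-3\right) 17 - - \frac{43201}{1152} = 33 \left(-6\right) 17 + \frac{43201}{1152} = \left(-198\right) 17 + \frac{43201}{1152} = -3366 + \frac{43201}{1152} = - \frac{3834431}{1152}$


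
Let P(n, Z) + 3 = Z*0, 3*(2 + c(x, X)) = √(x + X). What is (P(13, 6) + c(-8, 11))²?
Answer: (15 - √3)²/9 ≈ 19.560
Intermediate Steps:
c(x, X) = -2 + √(X + x)/3 (c(x, X) = -2 + √(x + X)/3 = -2 + √(X + x)/3)
P(n, Z) = -3 (P(n, Z) = -3 + Z*0 = -3 + 0 = -3)
(P(13, 6) + c(-8, 11))² = (-3 + (-2 + √(11 - 8)/3))² = (-3 + (-2 + √3/3))² = (-5 + √3/3)²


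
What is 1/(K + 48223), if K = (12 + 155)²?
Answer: 1/76112 ≈ 1.3139e-5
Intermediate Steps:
K = 27889 (K = 167² = 27889)
1/(K + 48223) = 1/(27889 + 48223) = 1/76112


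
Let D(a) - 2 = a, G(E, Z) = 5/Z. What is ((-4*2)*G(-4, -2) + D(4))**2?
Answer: 676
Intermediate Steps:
D(a) = 2 + a
((-4*2)*G(-4, -2) + D(4))**2 = ((-4*2)*(5/(-2)) + (2 + 4))**2 = (-40*(-1)/2 + 6)**2 = (-8*(-5/2) + 6)**2 = (20 + 6)**2 = 26**2 = 676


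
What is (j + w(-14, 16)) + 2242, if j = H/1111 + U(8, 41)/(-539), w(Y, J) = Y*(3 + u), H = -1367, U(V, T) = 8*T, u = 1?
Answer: 10809413/4949 ≈ 2184.2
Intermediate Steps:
w(Y, J) = 4*Y (w(Y, J) = Y*(3 + 1) = Y*4 = 4*Y)
j = -9101/4949 (j = -1367/1111 + (8*41)/(-539) = -1367*1/1111 + 328*(-1/539) = -1367/1111 - 328/539 = -9101/4949 ≈ -1.8390)
(j + w(-14, 16)) + 2242 = (-9101/4949 + 4*(-14)) + 2242 = (-9101/4949 - 56) + 2242 = -286245/4949 + 2242 = 10809413/4949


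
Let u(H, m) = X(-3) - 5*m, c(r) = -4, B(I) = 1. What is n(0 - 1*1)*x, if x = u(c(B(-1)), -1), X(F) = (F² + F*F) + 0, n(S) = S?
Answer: -23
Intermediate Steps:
X(F) = 2*F² (X(F) = (F² + F²) + 0 = 2*F² + 0 = 2*F²)
u(H, m) = 18 - 5*m (u(H, m) = 2*(-3)² - 5*m = 2*9 - 5*m = 18 - 5*m)
x = 23 (x = 18 - 5*(-1) = 18 + 5 = 23)
n(0 - 1*1)*x = (0 - 1*1)*23 = (0 - 1)*23 = -1*23 = -23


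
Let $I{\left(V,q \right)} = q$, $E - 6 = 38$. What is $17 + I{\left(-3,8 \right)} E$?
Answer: $369$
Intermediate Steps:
$E = 44$ ($E = 6 + 38 = 44$)
$17 + I{\left(-3,8 \right)} E = 17 + 8 \cdot 44 = 17 + 352 = 369$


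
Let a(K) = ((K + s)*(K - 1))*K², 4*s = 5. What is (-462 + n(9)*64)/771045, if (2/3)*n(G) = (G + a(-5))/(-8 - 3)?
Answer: -19982/2827165 ≈ -0.0070679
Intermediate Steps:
s = 5/4 (s = (¼)*5 = 5/4 ≈ 1.2500)
a(K) = K²*(-1 + K)*(5/4 + K) (a(K) = ((K + 5/4)*(K - 1))*K² = ((5/4 + K)*(-1 + K))*K² = ((-1 + K)*(5/4 + K))*K² = K²*(-1 + K)*(5/4 + K))
n(G) = -3375/44 - 3*G/22 (n(G) = 3*((G + (¼)*(-5)²*(-5 - 5 + 4*(-5)²))/(-8 - 3))/2 = 3*((G + (¼)*25*(-5 - 5 + 4*25))/(-11))/2 = 3*((G + (¼)*25*(-5 - 5 + 100))*(-1/11))/2 = 3*((G + (¼)*25*90)*(-1/11))/2 = 3*((G + 1125/2)*(-1/11))/2 = 3*((1125/2 + G)*(-1/11))/2 = 3*(-1125/22 - G/11)/2 = -3375/44 - 3*G/22)
(-462 + n(9)*64)/771045 = (-462 + (-3375/44 - 3/22*9)*64)/771045 = (-462 + (-3375/44 - 27/22)*64)*(1/771045) = (-462 - 3429/44*64)*(1/771045) = (-462 - 54864/11)*(1/771045) = -59946/11*1/771045 = -19982/2827165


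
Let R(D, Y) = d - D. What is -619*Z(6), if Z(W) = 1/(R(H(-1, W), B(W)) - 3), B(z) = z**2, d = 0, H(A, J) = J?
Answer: 619/9 ≈ 68.778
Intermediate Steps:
R(D, Y) = -D (R(D, Y) = 0 - D = -D)
Z(W) = 1/(-3 - W) (Z(W) = 1/(-W - 3) = 1/(-3 - W))
-619*Z(6) = -619/(-3 - 1*6) = -619/(-3 - 6) = -619/(-9) = -619*(-1/9) = 619/9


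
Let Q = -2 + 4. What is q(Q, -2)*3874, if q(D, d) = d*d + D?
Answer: 23244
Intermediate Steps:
Q = 2
q(D, d) = D + d**2 (q(D, d) = d**2 + D = D + d**2)
q(Q, -2)*3874 = (2 + (-2)**2)*3874 = (2 + 4)*3874 = 6*3874 = 23244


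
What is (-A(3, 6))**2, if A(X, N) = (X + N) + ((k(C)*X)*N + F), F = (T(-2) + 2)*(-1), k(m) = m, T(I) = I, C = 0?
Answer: 81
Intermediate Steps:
F = 0 (F = (-2 + 2)*(-1) = 0*(-1) = 0)
A(X, N) = N + X (A(X, N) = (X + N) + ((0*X)*N + 0) = (N + X) + (0*N + 0) = (N + X) + (0 + 0) = (N + X) + 0 = N + X)
(-A(3, 6))**2 = (-(6 + 3))**2 = (-1*9)**2 = (-9)**2 = 81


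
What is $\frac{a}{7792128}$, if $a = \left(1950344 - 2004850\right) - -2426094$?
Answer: $\frac{592897}{1948032} \approx 0.30436$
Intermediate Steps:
$a = 2371588$ ($a = -54506 + 2426094 = 2371588$)
$\frac{a}{7792128} = \frac{2371588}{7792128} = 2371588 \cdot \frac{1}{7792128} = \frac{592897}{1948032}$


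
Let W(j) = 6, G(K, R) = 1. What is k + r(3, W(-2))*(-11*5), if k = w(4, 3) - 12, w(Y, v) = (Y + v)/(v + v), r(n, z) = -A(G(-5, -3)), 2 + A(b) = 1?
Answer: -395/6 ≈ -65.833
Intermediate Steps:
A(b) = -1 (A(b) = -2 + 1 = -1)
r(n, z) = 1 (r(n, z) = -1*(-1) = 1)
w(Y, v) = (Y + v)/(2*v) (w(Y, v) = (Y + v)/((2*v)) = (Y + v)*(1/(2*v)) = (Y + v)/(2*v))
k = -65/6 (k = (½)*(4 + 3)/3 - 12 = (½)*(⅓)*7 - 12 = 7/6 - 12 = -65/6 ≈ -10.833)
k + r(3, W(-2))*(-11*5) = -65/6 + 1*(-11*5) = -65/6 + 1*(-55) = -65/6 - 55 = -395/6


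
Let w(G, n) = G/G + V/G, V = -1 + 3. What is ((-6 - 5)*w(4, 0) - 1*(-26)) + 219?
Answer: 457/2 ≈ 228.50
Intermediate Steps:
V = 2
w(G, n) = 1 + 2/G (w(G, n) = G/G + 2/G = 1 + 2/G)
((-6 - 5)*w(4, 0) - 1*(-26)) + 219 = ((-6 - 5)*((2 + 4)/4) - 1*(-26)) + 219 = (-11*6/4 + 26) + 219 = (-11*3/2 + 26) + 219 = (-33/2 + 26) + 219 = 19/2 + 219 = 457/2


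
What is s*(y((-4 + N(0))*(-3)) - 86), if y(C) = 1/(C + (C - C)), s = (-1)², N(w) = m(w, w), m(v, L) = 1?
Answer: -773/9 ≈ -85.889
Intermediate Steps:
N(w) = 1
s = 1
y(C) = 1/C (y(C) = 1/(C + 0) = 1/C)
s*(y((-4 + N(0))*(-3)) - 86) = 1*(1/((-4 + 1)*(-3)) - 86) = 1*(1/(-3*(-3)) - 86) = 1*(1/9 - 86) = 1*(⅑ - 86) = 1*(-773/9) = -773/9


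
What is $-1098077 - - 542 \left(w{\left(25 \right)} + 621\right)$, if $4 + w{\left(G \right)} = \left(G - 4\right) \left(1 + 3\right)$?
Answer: $-718135$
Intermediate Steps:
$w{\left(G \right)} = -20 + 4 G$ ($w{\left(G \right)} = -4 + \left(G - 4\right) \left(1 + 3\right) = -4 + \left(-4 + G\right) 4 = -4 + \left(-16 + 4 G\right) = -20 + 4 G$)
$-1098077 - - 542 \left(w{\left(25 \right)} + 621\right) = -1098077 - - 542 \left(\left(-20 + 4 \cdot 25\right) + 621\right) = -1098077 - - 542 \left(\left(-20 + 100\right) + 621\right) = -1098077 - - 542 \left(80 + 621\right) = -1098077 - \left(-542\right) 701 = -1098077 - -379942 = -1098077 + 379942 = -718135$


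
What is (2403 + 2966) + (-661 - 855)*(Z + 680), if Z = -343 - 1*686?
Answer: 534453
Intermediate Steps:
Z = -1029 (Z = -343 - 686 = -1029)
(2403 + 2966) + (-661 - 855)*(Z + 680) = (2403 + 2966) + (-661 - 855)*(-1029 + 680) = 5369 - 1516*(-349) = 5369 + 529084 = 534453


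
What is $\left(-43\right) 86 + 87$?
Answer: $-3611$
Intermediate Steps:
$\left(-43\right) 86 + 87 = -3698 + 87 = -3611$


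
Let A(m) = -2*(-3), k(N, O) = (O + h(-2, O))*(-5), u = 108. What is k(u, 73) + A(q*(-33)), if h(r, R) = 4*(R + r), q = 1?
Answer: -1779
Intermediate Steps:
h(r, R) = 4*R + 4*r
k(N, O) = 40 - 25*O (k(N, O) = (O + (4*O + 4*(-2)))*(-5) = (O + (4*O - 8))*(-5) = (O + (-8 + 4*O))*(-5) = (-8 + 5*O)*(-5) = 40 - 25*O)
A(m) = 6
k(u, 73) + A(q*(-33)) = (40 - 25*73) + 6 = (40 - 1825) + 6 = -1785 + 6 = -1779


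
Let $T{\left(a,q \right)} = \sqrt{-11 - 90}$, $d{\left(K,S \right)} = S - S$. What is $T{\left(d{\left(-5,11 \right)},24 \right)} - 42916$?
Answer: $-42916 + i \sqrt{101} \approx -42916.0 + 10.05 i$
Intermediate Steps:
$d{\left(K,S \right)} = 0$
$T{\left(a,q \right)} = i \sqrt{101}$ ($T{\left(a,q \right)} = \sqrt{-101} = i \sqrt{101}$)
$T{\left(d{\left(-5,11 \right)},24 \right)} - 42916 = i \sqrt{101} - 42916 = -42916 + i \sqrt{101}$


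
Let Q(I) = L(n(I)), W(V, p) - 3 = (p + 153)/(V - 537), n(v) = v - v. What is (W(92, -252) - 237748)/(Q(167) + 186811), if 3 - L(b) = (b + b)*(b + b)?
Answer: -52898213/41566115 ≈ -1.2726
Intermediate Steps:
n(v) = 0
L(b) = 3 - 4*b² (L(b) = 3 - (b + b)*(b + b) = 3 - 2*b*2*b = 3 - 4*b²)
W(V, p) = 3 + (153 + p)/(-537 + V) (W(V, p) = 3 + (p + 153)/(V - 537) = 3 + (153 + p)/(-537 + V))
Q(I) = 3 (Q(I) = 3 - 4*0² = 3 - 4*0 = 3 + 0 = 3)
(W(92, -252) - 237748)/(Q(167) + 186811) = ((-1458 - 252 + 3*92)/(-537 + 92) - 237748)/(3 + 186811) = ((-1458 - 252 + 276)/(-445) - 237748)/186814 = (-1/445*(-1434) - 237748)*(1/186814) = (1434/445 - 237748)*(1/186814) = -105796426/445*1/186814 = -52898213/41566115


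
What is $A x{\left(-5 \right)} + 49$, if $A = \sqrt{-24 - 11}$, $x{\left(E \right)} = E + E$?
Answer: $49 - 10 i \sqrt{35} \approx 49.0 - 59.161 i$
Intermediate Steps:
$x{\left(E \right)} = 2 E$
$A = i \sqrt{35}$ ($A = \sqrt{-35} = i \sqrt{35} \approx 5.9161 i$)
$A x{\left(-5 \right)} + 49 = i \sqrt{35} \cdot 2 \left(-5\right) + 49 = i \sqrt{35} \left(-10\right) + 49 = - 10 i \sqrt{35} + 49 = 49 - 10 i \sqrt{35}$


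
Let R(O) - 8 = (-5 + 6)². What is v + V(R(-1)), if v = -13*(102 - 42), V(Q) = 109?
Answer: -671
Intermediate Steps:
R(O) = 9 (R(O) = 8 + (-5 + 6)² = 8 + 1² = 8 + 1 = 9)
v = -780 (v = -13*60 = -780)
v + V(R(-1)) = -780 + 109 = -671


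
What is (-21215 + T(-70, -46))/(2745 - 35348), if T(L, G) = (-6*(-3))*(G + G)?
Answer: 22871/32603 ≈ 0.70150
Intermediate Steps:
T(L, G) = 36*G (T(L, G) = 18*(2*G) = 36*G)
(-21215 + T(-70, -46))/(2745 - 35348) = (-21215 + 36*(-46))/(2745 - 35348) = (-21215 - 1656)/(-32603) = -22871*(-1/32603) = 22871/32603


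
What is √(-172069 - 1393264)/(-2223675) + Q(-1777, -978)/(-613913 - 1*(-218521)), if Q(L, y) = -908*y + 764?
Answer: -222197/98848 - I*√1565333/2223675 ≈ -2.2479 - 0.00056264*I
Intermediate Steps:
Q(L, y) = 764 - 908*y
√(-172069 - 1393264)/(-2223675) + Q(-1777, -978)/(-613913 - 1*(-218521)) = √(-172069 - 1393264)/(-2223675) + (764 - 908*(-978))/(-613913 - 1*(-218521)) = √(-1565333)*(-1/2223675) + (764 + 888024)/(-613913 + 218521) = (I*√1565333)*(-1/2223675) + 888788/(-395392) = -I*√1565333/2223675 + 888788*(-1/395392) = -I*√1565333/2223675 - 222197/98848 = -222197/98848 - I*√1565333/2223675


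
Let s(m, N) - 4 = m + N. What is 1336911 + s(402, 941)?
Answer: 1338258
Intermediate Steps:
s(m, N) = 4 + N + m (s(m, N) = 4 + (m + N) = 4 + (N + m) = 4 + N + m)
1336911 + s(402, 941) = 1336911 + (4 + 941 + 402) = 1336911 + 1347 = 1338258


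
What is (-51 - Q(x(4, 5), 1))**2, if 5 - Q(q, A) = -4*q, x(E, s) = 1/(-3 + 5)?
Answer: 3364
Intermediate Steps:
x(E, s) = 1/2
Q(q, A) = 5 + 4*q (Q(q, A) = 5 - (-4)*q = 5 + 4*q)
(-51 - Q(x(4, 5), 1))**2 = (-51 - (5 + 4*(1/2)))**2 = (-51 - (5 + 2))**2 = (-51 - 1*7)**2 = (-51 - 7)**2 = (-58)**2 = 3364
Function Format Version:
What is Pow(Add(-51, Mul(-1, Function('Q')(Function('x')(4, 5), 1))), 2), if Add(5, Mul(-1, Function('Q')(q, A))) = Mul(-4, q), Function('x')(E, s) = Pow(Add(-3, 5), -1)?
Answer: 3364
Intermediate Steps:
Function('x')(E, s) = Rational(1, 2) (Function('x')(E, s) = Pow(2, -1) = Rational(1, 2))
Function('Q')(q, A) = Add(5, Mul(4, q)) (Function('Q')(q, A) = Add(5, Mul(-1, Mul(-4, q))) = Add(5, Mul(4, q)))
Pow(Add(-51, Mul(-1, Function('Q')(Function('x')(4, 5), 1))), 2) = Pow(Add(-51, Mul(-1, Add(5, Mul(4, Rational(1, 2))))), 2) = Pow(Add(-51, Mul(-1, Add(5, 2))), 2) = Pow(Add(-51, Mul(-1, 7)), 2) = Pow(Add(-51, -7), 2) = Pow(-58, 2) = 3364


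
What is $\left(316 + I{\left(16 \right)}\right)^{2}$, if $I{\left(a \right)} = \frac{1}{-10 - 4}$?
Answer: $\frac{19562929}{196} \approx 99811.0$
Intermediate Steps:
$I{\left(a \right)} = - \frac{1}{14}$ ($I{\left(a \right)} = \frac{1}{-14} = - \frac{1}{14}$)
$\left(316 + I{\left(16 \right)}\right)^{2} = \left(316 - \frac{1}{14}\right)^{2} = \left(\frac{4423}{14}\right)^{2} = \frac{19562929}{196}$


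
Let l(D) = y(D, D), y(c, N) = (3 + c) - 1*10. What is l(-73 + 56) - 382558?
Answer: -382582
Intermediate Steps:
y(c, N) = -7 + c (y(c, N) = (3 + c) - 10 = -7 + c)
l(D) = -7 + D
l(-73 + 56) - 382558 = (-7 + (-73 + 56)) - 382558 = (-7 - 17) - 382558 = -24 - 382558 = -382582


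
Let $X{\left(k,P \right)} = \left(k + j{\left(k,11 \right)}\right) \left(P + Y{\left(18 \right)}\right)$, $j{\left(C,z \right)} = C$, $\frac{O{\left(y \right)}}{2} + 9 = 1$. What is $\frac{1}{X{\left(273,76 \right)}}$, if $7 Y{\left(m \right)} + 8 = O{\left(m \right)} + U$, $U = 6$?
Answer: $\frac{1}{40092} \approx 2.4943 \cdot 10^{-5}$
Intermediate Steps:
$O{\left(y \right)} = -16$ ($O{\left(y \right)} = -18 + 2 \cdot 1 = -18 + 2 = -16$)
$Y{\left(m \right)} = - \frac{18}{7}$ ($Y{\left(m \right)} = - \frac{8}{7} + \frac{-16 + 6}{7} = - \frac{8}{7} + \frac{1}{7} \left(-10\right) = - \frac{8}{7} - \frac{10}{7} = - \frac{18}{7}$)
$X{\left(k,P \right)} = 2 k \left(- \frac{18}{7} + P\right)$ ($X{\left(k,P \right)} = \left(k + k\right) \left(P - \frac{18}{7}\right) = 2 k \left(- \frac{18}{7} + P\right)$)
$\frac{1}{X{\left(273,76 \right)}} = \frac{1}{\frac{2}{7} \cdot 273 \left(-18 + 7 \cdot 76\right)} = \frac{1}{\frac{2}{7} \cdot 273 \left(-18 + 532\right)} = \frac{1}{\frac{2}{7} \cdot 273 \cdot 514} = \frac{1}{40092}$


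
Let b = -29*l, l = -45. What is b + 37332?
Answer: 38637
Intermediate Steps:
b = 1305 (b = -29*(-45) = 1305)
b + 37332 = 1305 + 37332 = 38637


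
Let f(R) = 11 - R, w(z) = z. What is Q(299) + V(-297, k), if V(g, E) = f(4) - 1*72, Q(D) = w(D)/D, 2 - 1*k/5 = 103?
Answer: -64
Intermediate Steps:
k = -505 (k = 10 - 5*103 = 10 - 515 = -505)
Q(D) = 1 (Q(D) = D/D = 1)
V(g, E) = -65 (V(g, E) = (11 - 1*4) - 1*72 = (11 - 4) - 72 = 7 - 72 = -65)
Q(299) + V(-297, k) = 1 - 65 = -64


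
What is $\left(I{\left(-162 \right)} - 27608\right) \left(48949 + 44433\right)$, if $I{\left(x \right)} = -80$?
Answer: $-2585560816$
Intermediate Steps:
$\left(I{\left(-162 \right)} - 27608\right) \left(48949 + 44433\right) = \left(-80 - 27608\right) \left(48949 + 44433\right) = \left(-80 - 27608\right) 93382 = \left(-27688\right) 93382 = -2585560816$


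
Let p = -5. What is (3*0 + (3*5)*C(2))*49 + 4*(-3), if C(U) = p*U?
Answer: -7362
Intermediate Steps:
C(U) = -5*U
(3*0 + (3*5)*C(2))*49 + 4*(-3) = (3*0 + (3*5)*(-5*2))*49 + 4*(-3) = (0 + 15*(-10))*49 - 12 = (0 - 150)*49 - 12 = -150*49 - 12 = -7350 - 12 = -7362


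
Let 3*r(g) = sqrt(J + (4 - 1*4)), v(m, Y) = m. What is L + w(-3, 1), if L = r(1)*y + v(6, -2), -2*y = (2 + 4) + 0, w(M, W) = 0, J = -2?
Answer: 6 - I*sqrt(2) ≈ 6.0 - 1.4142*I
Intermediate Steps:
y = -3 (y = -((2 + 4) + 0)/2 = -(6 + 0)/2 = -1/2*6 = -3)
r(g) = I*sqrt(2)/3 (r(g) = sqrt(-2 + (4 - 1*4))/3 = sqrt(-2 + (4 - 4))/3 = sqrt(-2 + 0)/3 = sqrt(-2)/3 = (I*sqrt(2))/3 = I*sqrt(2)/3)
L = 6 - I*sqrt(2) (L = (I*sqrt(2)/3)*(-3) + 6 = -I*sqrt(2) + 6 = 6 - I*sqrt(2) ≈ 6.0 - 1.4142*I)
L + w(-3, 1) = (6 - I*sqrt(2)) + 0 = 6 - I*sqrt(2)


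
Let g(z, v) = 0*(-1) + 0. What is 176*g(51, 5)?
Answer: 0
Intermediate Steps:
g(z, v) = 0 (g(z, v) = 0 + 0 = 0)
176*g(51, 5) = 176*0 = 0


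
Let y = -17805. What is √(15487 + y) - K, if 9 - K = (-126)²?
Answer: 15867 + I*√2318 ≈ 15867.0 + 48.146*I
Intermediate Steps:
K = -15867 (K = 9 - 1*(-126)² = 9 - 1*15876 = 9 - 15876 = -15867)
√(15487 + y) - K = √(15487 - 17805) - 1*(-15867) = √(-2318) + 15867 = I*√2318 + 15867 = 15867 + I*√2318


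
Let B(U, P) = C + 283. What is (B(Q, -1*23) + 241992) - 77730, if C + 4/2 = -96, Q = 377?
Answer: 164447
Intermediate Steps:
C = -98 (C = -2 - 96 = -98)
B(U, P) = 185 (B(U, P) = -98 + 283 = 185)
(B(Q, -1*23) + 241992) - 77730 = (185 + 241992) - 77730 = 242177 - 77730 = 164447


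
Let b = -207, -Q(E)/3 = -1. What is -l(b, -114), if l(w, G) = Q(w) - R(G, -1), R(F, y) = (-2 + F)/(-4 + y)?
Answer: 101/5 ≈ 20.200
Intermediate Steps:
Q(E) = 3 (Q(E) = -3*(-1) = 3)
R(F, y) = (-2 + F)/(-4 + y)
l(w, G) = 13/5 + G/5 (l(w, G) = 3 - (-2 + G)/(-4 - 1) = 3 - (-2 + G)/(-5) = 3 - (-1)*(-2 + G)/5 = 3 - (⅖ - G/5) = 3 + (-⅖ + G/5) = 13/5 + G/5)
-l(b, -114) = -(13/5 + (⅕)*(-114)) = -(13/5 - 114/5) = -1*(-101/5) = 101/5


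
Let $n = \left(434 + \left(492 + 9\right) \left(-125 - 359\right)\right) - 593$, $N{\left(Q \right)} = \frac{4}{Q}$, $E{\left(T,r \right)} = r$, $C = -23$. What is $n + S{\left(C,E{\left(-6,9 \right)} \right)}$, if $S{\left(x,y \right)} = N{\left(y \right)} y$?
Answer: $-242639$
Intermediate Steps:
$S{\left(x,y \right)} = 4$ ($S{\left(x,y \right)} = \frac{4}{y} y = 4$)
$n = -242643$ ($n = \left(434 + 501 \left(-484\right)\right) - 593 = \left(434 - 242484\right) - 593 = -242050 - 593 = -242643$)
$n + S{\left(C,E{\left(-6,9 \right)} \right)} = -242643 + 4 = -242639$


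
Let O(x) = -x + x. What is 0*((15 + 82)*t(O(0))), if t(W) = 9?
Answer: 0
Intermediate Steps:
O(x) = 0
0*((15 + 82)*t(O(0))) = 0*((15 + 82)*9) = 0*(97*9) = 0*873 = 0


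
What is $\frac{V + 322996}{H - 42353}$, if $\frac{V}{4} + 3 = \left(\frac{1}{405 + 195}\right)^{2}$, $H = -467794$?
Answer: $- \frac{29068560001}{45913230000} \approx -0.63312$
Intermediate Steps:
$V = - \frac{1079999}{90000}$ ($V = -12 + 4 \left(\frac{1}{405 + 195}\right)^{2} = -12 + 4 \left(\frac{1}{600}\right)^{2} = -12 + \frac{4}{360000} = -12 + 4 \cdot \frac{1}{360000} = -12 + \frac{1}{90000} = - \frac{1079999}{90000} \approx -12.0$)
$\frac{V + 322996}{H - 42353} = \frac{- \frac{1079999}{90000} + 322996}{-467794 - 42353} = \frac{29068560001}{90000 \left(-467794 - 42353\right)} = \frac{29068560001}{90000 \left(-510147\right)} = \frac{29068560001}{90000} \left(- \frac{1}{510147}\right) = - \frac{29068560001}{45913230000}$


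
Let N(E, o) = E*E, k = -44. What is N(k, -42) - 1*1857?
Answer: 79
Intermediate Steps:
N(E, o) = E²
N(k, -42) - 1*1857 = (-44)² - 1*1857 = 1936 - 1857 = 79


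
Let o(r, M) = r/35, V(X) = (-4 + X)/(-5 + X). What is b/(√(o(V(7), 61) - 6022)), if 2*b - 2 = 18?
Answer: -10*I*√29507590/421537 ≈ -0.12886*I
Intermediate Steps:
b = 10 (b = 1 + (½)*18 = 1 + 9 = 10)
V(X) = (-4 + X)/(-5 + X)
o(r, M) = r/35 (o(r, M) = r*(1/35) = r/35)
b/(√(o(V(7), 61) - 6022)) = 10/(√(((-4 + 7)/(-5 + 7))/35 - 6022)) = 10/(√((3/2)/35 - 6022)) = 10/(√(((½)*3)/35 - 6022)) = 10/(√((1/35)*(3/2) - 6022)) = 10/(√(3/70 - 6022)) = 10/(√(-421537/70)) = 10/((I*√29507590/70)) = 10*(-I*√29507590/421537) = -10*I*√29507590/421537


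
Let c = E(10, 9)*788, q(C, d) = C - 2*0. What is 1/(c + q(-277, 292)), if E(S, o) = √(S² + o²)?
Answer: 277/112314135 + 788*√181/112314135 ≈ 9.6857e-5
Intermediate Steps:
q(C, d) = C (q(C, d) = C + 0 = C)
c = 788*√181 (c = √(10² + 9²)*788 = √(100 + 81)*788 = √181*788 = 788*√181 ≈ 10601.)
1/(c + q(-277, 292)) = 1/(788*√181 - 277) = 1/(-277 + 788*√181)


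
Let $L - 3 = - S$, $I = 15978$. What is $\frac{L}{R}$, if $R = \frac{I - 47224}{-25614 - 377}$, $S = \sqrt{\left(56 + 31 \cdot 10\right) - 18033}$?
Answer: $\frac{77973}{31246} - \frac{77973 i \sqrt{1963}}{31246} \approx 2.4955 - 110.56 i$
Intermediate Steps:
$S = 3 i \sqrt{1963}$ ($S = \sqrt{\left(56 + 310\right) - 18033} = \sqrt{366 - 18033} = \sqrt{-17667} = 3 i \sqrt{1963} \approx 132.92 i$)
$R = \frac{31246}{25991}$ ($R = \frac{15978 - 47224}{-25614 - 377} = - \frac{31246}{-25991} = \left(-31246\right) \left(- \frac{1}{25991}\right) = \frac{31246}{25991} \approx 1.2022$)
$L = 3 - 3 i \sqrt{1963} \approx 3.0 - 132.92 i$
$\frac{L}{R} = \frac{3 - 3 i \sqrt{1963}}{\frac{31246}{25991}} = \left(3 - 3 i \sqrt{1963}\right) \frac{25991}{31246} = \frac{77973}{31246} - \frac{77973 i \sqrt{1963}}{31246}$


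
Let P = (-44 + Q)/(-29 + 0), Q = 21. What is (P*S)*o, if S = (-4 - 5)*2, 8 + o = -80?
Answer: 36432/29 ≈ 1256.3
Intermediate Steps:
o = -88 (o = -8 - 80 = -88)
P = 23/29 (P = (-44 + 21)/(-29 + 0) = -23/(-29) = -23*(-1/29) = 23/29 ≈ 0.79310)
S = -18 (S = -9*2 = -18)
(P*S)*o = ((23/29)*(-18))*(-88) = -414/29*(-88) = 36432/29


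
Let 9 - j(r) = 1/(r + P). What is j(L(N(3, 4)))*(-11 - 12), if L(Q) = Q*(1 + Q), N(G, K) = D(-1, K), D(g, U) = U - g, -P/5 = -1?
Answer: -7222/35 ≈ -206.34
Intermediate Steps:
P = 5 (P = -5*(-1) = 5)
N(G, K) = 1 + K (N(G, K) = K - 1*(-1) = K + 1 = 1 + K)
j(r) = 9 - 1/(5 + r) (j(r) = 9 - 1/(r + 5) = 9 - 1/(5 + r))
j(L(N(3, 4)))*(-11 - 12) = ((44 + 9*((1 + 4)*(1 + (1 + 4))))/(5 + (1 + 4)*(1 + (1 + 4))))*(-11 - 12) = ((44 + 9*(5*(1 + 5)))/(5 + 5*(1 + 5)))*(-23) = ((44 + 9*(5*6))/(5 + 5*6))*(-23) = ((44 + 9*30)/(5 + 30))*(-23) = ((44 + 270)/35)*(-23) = ((1/35)*314)*(-23) = (314/35)*(-23) = -7222/35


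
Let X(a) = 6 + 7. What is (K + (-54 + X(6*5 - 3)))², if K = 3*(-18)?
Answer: 9025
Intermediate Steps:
K = -54
X(a) = 13
(K + (-54 + X(6*5 - 3)))² = (-54 + (-54 + 13))² = (-54 - 41)² = (-95)² = 9025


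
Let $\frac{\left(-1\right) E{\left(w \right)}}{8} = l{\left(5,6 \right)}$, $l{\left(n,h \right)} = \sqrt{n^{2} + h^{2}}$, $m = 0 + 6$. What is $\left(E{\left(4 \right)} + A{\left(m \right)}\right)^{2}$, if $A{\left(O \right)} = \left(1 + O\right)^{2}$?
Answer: $6305 - 784 \sqrt{61} \approx 181.76$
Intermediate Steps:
$m = 6$
$l{\left(n,h \right)} = \sqrt{h^{2} + n^{2}}$
$E{\left(w \right)} = - 8 \sqrt{61}$ ($E{\left(w \right)} = - 8 \sqrt{6^{2} + 5^{2}} = - 8 \sqrt{36 + 25} = - 8 \sqrt{61}$)
$\left(E{\left(4 \right)} + A{\left(m \right)}\right)^{2} = \left(- 8 \sqrt{61} + \left(1 + 6\right)^{2}\right)^{2} = \left(- 8 \sqrt{61} + 7^{2}\right)^{2} = \left(- 8 \sqrt{61} + 49\right)^{2} = \left(49 - 8 \sqrt{61}\right)^{2}$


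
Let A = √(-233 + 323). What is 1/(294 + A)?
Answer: 49/14391 - √10/28782 ≈ 0.0032950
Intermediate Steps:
A = 3*√10 (A = √90 = 3*√10 ≈ 9.4868)
1/(294 + A) = 1/(294 + 3*√10)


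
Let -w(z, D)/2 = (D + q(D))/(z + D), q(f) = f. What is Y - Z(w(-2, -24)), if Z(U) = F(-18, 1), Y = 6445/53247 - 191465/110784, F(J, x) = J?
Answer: 32233182563/1966305216 ≈ 16.393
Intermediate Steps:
Y = -3160311325/1966305216 (Y = 6445*(1/53247) - 191465*1/110784 = 6445/53247 - 191465/110784 = -3160311325/1966305216 ≈ -1.6072)
w(z, D) = -4*D/(D + z) (w(z, D) = -2*(D + D)/(z + D) = -2*2*D/(D + z) = -4*D/(D + z))
Z(U) = -18
Y - Z(w(-2, -24)) = -3160311325/1966305216 - 1*(-18) = -3160311325/1966305216 + 18 = 32233182563/1966305216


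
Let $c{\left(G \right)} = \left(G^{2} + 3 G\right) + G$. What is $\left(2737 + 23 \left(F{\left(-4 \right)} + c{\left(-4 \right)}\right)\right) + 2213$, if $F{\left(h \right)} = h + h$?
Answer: $4766$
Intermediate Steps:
$F{\left(h \right)} = 2 h$
$c{\left(G \right)} = G^{2} + 4 G$
$\left(2737 + 23 \left(F{\left(-4 \right)} + c{\left(-4 \right)}\right)\right) + 2213 = \left(2737 + 23 \left(2 \left(-4\right) - 4 \left(4 - 4\right)\right)\right) + 2213 = \left(2737 + 23 \left(-8 - 0\right)\right) + 2213 = \left(2737 + 23 \left(-8 + 0\right)\right) + 2213 = \left(2737 + 23 \left(-8\right)\right) + 2213 = \left(2737 - 184\right) + 2213 = 2553 + 2213 = 4766$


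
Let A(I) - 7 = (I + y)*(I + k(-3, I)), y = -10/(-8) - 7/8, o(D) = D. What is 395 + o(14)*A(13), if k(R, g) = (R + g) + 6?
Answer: 23693/4 ≈ 5923.3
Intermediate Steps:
k(R, g) = 6 + R + g
y = 3/8 (y = -10*(-⅛) - 7*⅛ = 5/4 - 7/8 = 3/8 ≈ 0.37500)
A(I) = 7 + (3 + 2*I)*(3/8 + I) (A(I) = 7 + (I + 3/8)*(I + (6 - 3 + I)) = 7 + (3/8 + I)*(I + (3 + I)) = 7 + (3/8 + I)*(3 + 2*I) = 7 + (3 + 2*I)*(3/8 + I))
395 + o(14)*A(13) = 395 + 14*(65/8 + 2*13² + (15/4)*13) = 395 + 14*(65/8 + 2*169 + 195/4) = 395 + 14*(65/8 + 338 + 195/4) = 395 + 14*(3159/8) = 395 + 22113/4 = 23693/4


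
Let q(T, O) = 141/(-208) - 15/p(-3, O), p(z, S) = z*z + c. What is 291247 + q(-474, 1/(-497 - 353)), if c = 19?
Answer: 424053865/1456 ≈ 2.9125e+5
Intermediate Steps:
p(z, S) = 19 + z² (p(z, S) = z*z + 19 = z² + 19 = 19 + z²)
q(T, O) = -1767/1456 (q(T, O) = 141/(-208) - 15/(19 + (-3)²) = 141*(-1/208) - 15/(19 + 9) = -141/208 - 15/28 = -1767/1456)
291247 + q(-474, 1/(-497 - 353)) = 291247 - 1767/1456 = 424053865/1456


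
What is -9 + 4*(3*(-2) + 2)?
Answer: -25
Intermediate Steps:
-9 + 4*(3*(-2) + 2) = -9 + 4*(-6 + 2) = -9 + 4*(-4) = -9 - 16 = -25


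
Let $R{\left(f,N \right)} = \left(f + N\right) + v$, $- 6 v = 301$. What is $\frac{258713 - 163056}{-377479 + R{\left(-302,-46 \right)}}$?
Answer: $- \frac{573942}{2267263} \approx -0.25314$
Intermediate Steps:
$v = - \frac{301}{6}$ ($v = \left(- \frac{1}{6}\right) 301 = - \frac{301}{6} \approx -50.167$)
$R{\left(f,N \right)} = - \frac{301}{6} + N + f$ ($R{\left(f,N \right)} = \left(f + N\right) - \frac{301}{6} = \left(N + f\right) - \frac{301}{6} = - \frac{301}{6} + N + f$)
$\frac{258713 - 163056}{-377479 + R{\left(-302,-46 \right)}} = \frac{258713 - 163056}{-377479 - \frac{2389}{6}} = \frac{95657}{-377479 - \frac{2389}{6}} = \frac{95657}{- \frac{2267263}{6}} = 95657 \left(- \frac{6}{2267263}\right) = - \frac{573942}{2267263}$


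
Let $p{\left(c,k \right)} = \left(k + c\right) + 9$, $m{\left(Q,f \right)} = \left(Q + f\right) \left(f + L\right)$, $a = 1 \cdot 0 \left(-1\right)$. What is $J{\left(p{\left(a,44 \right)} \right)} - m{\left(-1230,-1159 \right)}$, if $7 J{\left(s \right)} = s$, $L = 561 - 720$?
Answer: $- \frac{22040861}{7} \approx -3.1487 \cdot 10^{6}$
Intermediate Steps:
$L = -159$
$a = 0$ ($a = 0 \left(-1\right) = 0$)
$m{\left(Q,f \right)} = \left(-159 + f\right) \left(Q + f\right)$ ($m{\left(Q,f \right)} = \left(Q + f\right) \left(f - 159\right) = \left(Q + f\right) \left(-159 + f\right) = \left(-159 + f\right) \left(Q + f\right)$)
$p{\left(c,k \right)} = 9 + c + k$ ($p{\left(c,k \right)} = \left(c + k\right) + 9 = 9 + c + k$)
$J{\left(s \right)} = \frac{s}{7}$
$J{\left(p{\left(a,44 \right)} \right)} - m{\left(-1230,-1159 \right)} = \frac{9 + 0 + 44}{7} - \left(\left(-1159\right)^{2} - -195570 - -184281 - -1425570\right) = \frac{1}{7} \cdot 53 - \left(1343281 + 195570 + 184281 + 1425570\right) = \frac{53}{7} - 3148702 = - \frac{22040861}{7}$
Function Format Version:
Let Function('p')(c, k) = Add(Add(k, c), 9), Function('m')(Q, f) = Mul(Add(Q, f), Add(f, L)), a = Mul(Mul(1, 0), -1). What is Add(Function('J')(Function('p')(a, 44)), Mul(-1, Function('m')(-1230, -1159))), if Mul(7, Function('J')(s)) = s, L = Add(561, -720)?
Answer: Rational(-22040861, 7) ≈ -3.1487e+6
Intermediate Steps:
L = -159
a = 0 (a = Mul(0, -1) = 0)
Function('m')(Q, f) = Mul(Add(-159, f), Add(Q, f)) (Function('m')(Q, f) = Mul(Add(Q, f), Add(f, -159)) = Mul(Add(Q, f), Add(-159, f)) = Mul(Add(-159, f), Add(Q, f)))
Function('p')(c, k) = Add(9, c, k) (Function('p')(c, k) = Add(Add(c, k), 9) = Add(9, c, k))
Function('J')(s) = Mul(Rational(1, 7), s)
Add(Function('J')(Function('p')(a, 44)), Mul(-1, Function('m')(-1230, -1159))) = Add(Mul(Rational(1, 7), Add(9, 0, 44)), Mul(-1, Add(Pow(-1159, 2), Mul(-159, -1230), Mul(-159, -1159), Mul(-1230, -1159)))) = Add(Mul(Rational(1, 7), 53), Mul(-1, Add(1343281, 195570, 184281, 1425570))) = Add(Rational(53, 7), Mul(-1, 3148702)) = Add(Rational(53, 7), -3148702) = Rational(-22040861, 7)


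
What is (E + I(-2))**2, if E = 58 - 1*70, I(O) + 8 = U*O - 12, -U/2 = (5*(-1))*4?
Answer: 12544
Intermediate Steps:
U = 40 (U = -2*5*(-1)*4 = -(-10)*4 = -2*(-20) = 40)
I(O) = -20 + 40*O (I(O) = -8 + (40*O - 12) = -8 + (-12 + 40*O) = -20 + 40*O)
E = -12 (E = 58 - 70 = -12)
(E + I(-2))**2 = (-12 + (-20 + 40*(-2)))**2 = (-12 + (-20 - 80))**2 = (-12 - 100)**2 = (-112)**2 = 12544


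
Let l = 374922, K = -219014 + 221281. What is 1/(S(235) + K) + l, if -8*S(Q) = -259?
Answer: 6896690198/18395 ≈ 3.7492e+5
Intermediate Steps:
K = 2267
S(Q) = 259/8 (S(Q) = -1/8*(-259) = 259/8)
1/(S(235) + K) + l = 1/(259/8 + 2267) + 374922 = 1/(18395/8) + 374922 = 8/18395 + 374922 = 6896690198/18395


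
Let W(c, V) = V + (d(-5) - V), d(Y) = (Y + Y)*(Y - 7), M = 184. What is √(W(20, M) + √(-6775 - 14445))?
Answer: √(120 + 2*I*√5305) ≈ 12.424 + 5.8623*I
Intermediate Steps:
d(Y) = 2*Y*(-7 + Y) (d(Y) = (2*Y)*(-7 + Y) = 2*Y*(-7 + Y))
W(c, V) = 120 (W(c, V) = V + (2*(-5)*(-7 - 5) - V) = V + (2*(-5)*(-12) - V) = V + (120 - V) = 120)
√(W(20, M) + √(-6775 - 14445)) = √(120 + √(-6775 - 14445)) = √(120 + √(-21220)) = √(120 + 2*I*√5305)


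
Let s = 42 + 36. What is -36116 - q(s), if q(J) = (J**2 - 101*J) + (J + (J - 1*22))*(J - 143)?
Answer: -25612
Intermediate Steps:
s = 78
q(J) = J**2 - 101*J + (-143 + J)*(-22 + 2*J) (q(J) = (J**2 - 101*J) + (J + (J - 22))*(-143 + J) = (J**2 - 101*J) + (J + (-22 + J))*(-143 + J) = (J**2 - 101*J) + (-22 + 2*J)*(-143 + J) = (J**2 - 101*J) + (-143 + J)*(-22 + 2*J) = J**2 - 101*J + (-143 + J)*(-22 + 2*J))
-36116 - q(s) = -36116 - (3146 - 409*78 + 3*78**2) = -36116 - (3146 - 31902 + 3*6084) = -36116 - (3146 - 31902 + 18252) = -36116 - 1*(-10504) = -36116 + 10504 = -25612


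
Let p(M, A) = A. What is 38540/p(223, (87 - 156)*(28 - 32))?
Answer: 9635/69 ≈ 139.64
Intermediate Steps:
38540/p(223, (87 - 156)*(28 - 32)) = 38540/(((87 - 156)*(28 - 32))) = 38540/((-69*(-4))) = 38540/276 = 38540*(1/276) = 9635/69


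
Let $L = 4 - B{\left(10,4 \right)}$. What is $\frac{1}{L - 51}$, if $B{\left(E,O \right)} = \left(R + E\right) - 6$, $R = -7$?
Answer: $- \frac{1}{44} \approx -0.022727$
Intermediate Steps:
$B{\left(E,O \right)} = -13 + E$ ($B{\left(E,O \right)} = \left(-7 + E\right) - 6 = -13 + E$)
$L = 7$ ($L = 4 - \left(-13 + 10\right) = 4 - -3 = 4 + 3 = 7$)
$\frac{1}{L - 51} = \frac{1}{7 - 51} = \frac{1}{-44} = - \frac{1}{44}$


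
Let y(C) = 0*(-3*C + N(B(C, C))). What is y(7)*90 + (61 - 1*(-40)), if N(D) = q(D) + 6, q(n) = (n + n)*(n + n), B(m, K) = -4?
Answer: 101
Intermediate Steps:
q(n) = 4*n**2 (q(n) = (2*n)*(2*n) = 4*n**2)
N(D) = 6 + 4*D**2 (N(D) = 4*D**2 + 6 = 6 + 4*D**2)
y(C) = 0 (y(C) = 0*(-3*C + (6 + 4*(-4)**2)) = 0*(-3*C + (6 + 4*16)) = 0*(-3*C + (6 + 64)) = 0*(-3*C + 70) = 0*(70 - 3*C) = 0)
y(7)*90 + (61 - 1*(-40)) = 0*90 + (61 - 1*(-40)) = 0 + (61 + 40) = 0 + 101 = 101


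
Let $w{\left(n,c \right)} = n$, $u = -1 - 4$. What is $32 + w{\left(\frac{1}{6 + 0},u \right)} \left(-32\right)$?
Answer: $\frac{80}{3} \approx 26.667$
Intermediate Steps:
$u = -5$
$32 + w{\left(\frac{1}{6 + 0},u \right)} \left(-32\right) = 32 + \frac{1}{6 + 0} \left(-32\right) = 32 + \frac{1}{6} \left(-32\right) = 32 - \frac{16}{3} = \frac{80}{3}$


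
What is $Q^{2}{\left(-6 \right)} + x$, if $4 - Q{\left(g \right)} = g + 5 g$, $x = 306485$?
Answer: $308085$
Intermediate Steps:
$Q{\left(g \right)} = 4 - 6 g$ ($Q{\left(g \right)} = 4 - \left(g + 5 g\right) = 4 - 6 g$)
$Q^{2}{\left(-6 \right)} + x = \left(4 - -36\right)^{2} + 306485 = \left(4 + 36\right)^{2} + 306485 = 40^{2} + 306485 = 1600 + 306485 = 308085$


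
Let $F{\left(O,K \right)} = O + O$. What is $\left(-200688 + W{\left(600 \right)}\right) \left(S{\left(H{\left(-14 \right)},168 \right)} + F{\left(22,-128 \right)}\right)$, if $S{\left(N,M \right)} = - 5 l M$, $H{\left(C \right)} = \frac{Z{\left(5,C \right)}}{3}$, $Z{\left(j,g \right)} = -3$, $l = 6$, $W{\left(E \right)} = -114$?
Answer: $1003206792$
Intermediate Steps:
$F{\left(O,K \right)} = 2 O$
$H{\left(C \right)} = -1$ ($H{\left(C \right)} = - \frac{3}{3} = \left(-3\right) \frac{1}{3} = -1$)
$S{\left(N,M \right)} = - 30 M$ ($S{\left(N,M \right)} = \left(-5\right) 6 M = - 30 M$)
$\left(-200688 + W{\left(600 \right)}\right) \left(S{\left(H{\left(-14 \right)},168 \right)} + F{\left(22,-128 \right)}\right) = \left(-200688 - 114\right) \left(\left(-30\right) 168 + 2 \cdot 22\right) = - 200802 \left(-5040 + 44\right) = \left(-200802\right) \left(-4996\right) = 1003206792$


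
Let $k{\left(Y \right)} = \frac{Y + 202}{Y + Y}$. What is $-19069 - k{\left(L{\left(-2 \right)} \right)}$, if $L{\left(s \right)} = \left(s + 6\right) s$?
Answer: $- \frac{152455}{8} \approx -19057.0$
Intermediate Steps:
$L{\left(s \right)} = s \left(6 + s\right)$ ($L{\left(s \right)} = \left(6 + s\right) s = s \left(6 + s\right)$)
$k{\left(Y \right)} = \frac{202 + Y}{2 Y}$
$-19069 - k{\left(L{\left(-2 \right)} \right)} = -19069 - \frac{202 - 2 \left(6 - 2\right)}{2 \left(- 2 \left(6 - 2\right)\right)} = -19069 - \frac{202 - 8}{2 \left(\left(-2\right) 4\right)} = -19069 - \frac{202 - 8}{2 \left(-8\right)} = -19069 - \frac{1}{2} \left(- \frac{1}{8}\right) 194 = -19069 - - \frac{97}{8} = -19069 + \frac{97}{8} = - \frac{152455}{8}$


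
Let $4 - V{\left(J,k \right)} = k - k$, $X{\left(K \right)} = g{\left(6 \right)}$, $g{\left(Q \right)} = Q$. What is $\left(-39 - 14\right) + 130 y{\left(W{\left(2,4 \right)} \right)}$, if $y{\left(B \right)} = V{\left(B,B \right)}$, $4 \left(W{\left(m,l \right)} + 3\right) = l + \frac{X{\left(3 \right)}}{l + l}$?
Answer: $467$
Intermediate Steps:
$X{\left(K \right)} = 6$
$W{\left(m,l \right)} = -3 + \frac{l}{4} + \frac{3}{4 l}$ ($W{\left(m,l \right)} = -3 + \frac{l + \frac{1}{l + l} 6}{4} = -3 + \frac{l + \frac{1}{2 l} 6}{4} = -3 + \frac{l + \frac{3}{l}}{4} = -3 + \left(\frac{l}{4} + \frac{3}{4 l}\right) = -3 + \frac{l}{4} + \frac{3}{4 l}$)
$V{\left(J,k \right)} = 4$ ($V{\left(J,k \right)} = 4 - \left(k - k\right) = 4 - 0 = 4 + 0 = 4$)
$y{\left(B \right)} = 4$
$\left(-39 - 14\right) + 130 y{\left(W{\left(2,4 \right)} \right)} = \left(-39 - 14\right) + 130 \cdot 4 = \left(-39 - 14\right) + 520 = -53 + 520 = 467$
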